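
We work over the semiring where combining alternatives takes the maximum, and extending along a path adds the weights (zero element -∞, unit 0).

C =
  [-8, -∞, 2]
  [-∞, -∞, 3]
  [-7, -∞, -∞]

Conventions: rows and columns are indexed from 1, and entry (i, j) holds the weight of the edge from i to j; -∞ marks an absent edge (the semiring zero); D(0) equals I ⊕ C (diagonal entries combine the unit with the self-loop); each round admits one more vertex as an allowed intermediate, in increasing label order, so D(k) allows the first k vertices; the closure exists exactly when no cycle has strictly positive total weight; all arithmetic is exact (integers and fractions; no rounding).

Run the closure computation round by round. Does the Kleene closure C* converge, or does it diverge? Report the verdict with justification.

D(0):
  [0, -∞, 2]
  [-∞, 0, 3]
  [-7, -∞, 0]
D(1):
  [0, -∞, 2]
  [-∞, 0, 3]
  [-7, -∞, 0]
D(2):
  [0, -∞, 2]
  [-∞, 0, 3]
  [-7, -∞, 0]
D(3):
  [0, -∞, 2]
  [-4, 0, 3]
  [-7, -∞, 0]
Key observation: every diagonal entry stays at the unit through all rounds, so no improving cycle exists.
Answer: CONVERGES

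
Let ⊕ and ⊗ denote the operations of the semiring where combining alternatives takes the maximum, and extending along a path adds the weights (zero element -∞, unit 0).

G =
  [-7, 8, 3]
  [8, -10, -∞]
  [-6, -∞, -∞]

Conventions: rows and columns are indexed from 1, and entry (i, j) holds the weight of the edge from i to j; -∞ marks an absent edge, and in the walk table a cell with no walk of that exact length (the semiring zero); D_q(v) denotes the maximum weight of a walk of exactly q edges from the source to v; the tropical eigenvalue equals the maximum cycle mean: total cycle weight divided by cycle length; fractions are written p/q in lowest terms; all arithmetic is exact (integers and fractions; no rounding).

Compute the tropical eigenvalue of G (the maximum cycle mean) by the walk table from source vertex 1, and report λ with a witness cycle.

q=0: [0, -∞, -∞]
q=1: [-7, 8, 3]
q=2: [16, 1, -4]
q=3: [9, 24, 19]
Optimal cycle mean attained by: cycle 1->2->1, total 8 + 8, length 2.
Answer: λ = 8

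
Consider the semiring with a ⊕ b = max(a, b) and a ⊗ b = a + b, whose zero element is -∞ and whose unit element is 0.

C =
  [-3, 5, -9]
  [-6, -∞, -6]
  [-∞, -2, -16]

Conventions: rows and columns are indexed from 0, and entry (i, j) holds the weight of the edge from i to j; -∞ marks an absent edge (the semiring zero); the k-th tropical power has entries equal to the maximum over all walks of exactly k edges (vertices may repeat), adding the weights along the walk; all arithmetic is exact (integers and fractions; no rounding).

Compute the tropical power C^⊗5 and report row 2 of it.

C^⊗2:
  [-1, 2, -1]
  [-9, -1, -15]
  [-8, -18, -8]
C^⊗3:
  [-4, 4, -4]
  [-7, -4, -7]
  [-11, -3, -17]
C^⊗4:
  [-2, 1, -2]
  [-10, -2, -10]
  [-9, -6, -9]
C^⊗5:
  [-5, 3, -5]
  [-8, -5, -8]
  [-12, -4, -12]
Answer: row 2 of C^⊗5 = [-12, -4, -12]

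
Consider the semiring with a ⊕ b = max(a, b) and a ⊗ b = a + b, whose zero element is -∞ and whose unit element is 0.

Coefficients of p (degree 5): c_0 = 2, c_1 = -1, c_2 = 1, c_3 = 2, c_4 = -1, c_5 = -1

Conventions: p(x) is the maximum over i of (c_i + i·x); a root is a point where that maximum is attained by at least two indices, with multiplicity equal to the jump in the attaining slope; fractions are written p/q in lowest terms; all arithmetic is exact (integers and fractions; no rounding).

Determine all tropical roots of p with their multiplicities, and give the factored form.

hull edge (i=0, c=2) to (i=3, c=2): slope 0, span 3
hull edge (i=3, c=2) to (i=5, c=-1): slope -3/2, span 2
Factored form: p(x) = -1 ⊗ (x ⊕ 0) ⊗ (x ⊕ 0) ⊗ (x ⊕ 0) ⊗ (x ⊕ 3/2) ⊗ (x ⊕ 3/2)
Answer: roots = 0 (mult 3), 3/2 (mult 2)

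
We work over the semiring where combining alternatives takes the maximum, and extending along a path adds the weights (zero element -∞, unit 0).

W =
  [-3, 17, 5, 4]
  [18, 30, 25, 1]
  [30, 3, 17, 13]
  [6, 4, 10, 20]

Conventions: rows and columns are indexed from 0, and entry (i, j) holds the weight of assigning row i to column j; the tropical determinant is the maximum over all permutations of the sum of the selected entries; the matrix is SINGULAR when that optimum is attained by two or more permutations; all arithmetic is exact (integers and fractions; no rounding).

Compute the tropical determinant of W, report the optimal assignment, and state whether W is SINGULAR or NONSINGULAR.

σ = (0, 1, 2, 3): (-3) + 30 + 17 + 20 = 64
σ = (0, 1, 3, 2): (-3) + 30 + 13 + 10 = 50
σ = (0, 2, 1, 3): (-3) + 25 + 3 + 20 = 45
σ = (0, 2, 3, 1): (-3) + 25 + 13 + 4 = 39
σ = (0, 3, 1, 2): (-3) + 1 + 3 + 10 = 11
σ = (0, 3, 2, 1): (-3) + 1 + 17 + 4 = 19
σ = (1, 0, 2, 3): 17 + 18 + 17 + 20 = 72
σ = (1, 0, 3, 2): 17 + 18 + 13 + 10 = 58
σ = (1, 2, 0, 3): 17 + 25 + 30 + 20 = 92
σ = (1, 2, 3, 0): 17 + 25 + 13 + 6 = 61
σ = (1, 3, 0, 2): 17 + 1 + 30 + 10 = 58
σ = (1, 3, 2, 0): 17 + 1 + 17 + 6 = 41
σ = (2, 0, 1, 3): 5 + 18 + 3 + 20 = 46
σ = (2, 0, 3, 1): 5 + 18 + 13 + 4 = 40
σ = (2, 1, 0, 3): 5 + 30 + 30 + 20 = 85
σ = (2, 1, 3, 0): 5 + 30 + 13 + 6 = 54
σ = (2, 3, 0, 1): 5 + 1 + 30 + 4 = 40
σ = (2, 3, 1, 0): 5 + 1 + 3 + 6 = 15
σ = (3, 0, 1, 2): 4 + 18 + 3 + 10 = 35
σ = (3, 0, 2, 1): 4 + 18 + 17 + 4 = 43
σ = (3, 1, 0, 2): 4 + 30 + 30 + 10 = 74
σ = (3, 1, 2, 0): 4 + 30 + 17 + 6 = 57
σ = (3, 2, 0, 1): 4 + 25 + 30 + 4 = 63
σ = (3, 2, 1, 0): 4 + 25 + 3 + 6 = 38
Optimal value attained by: σ = (1, 2, 0, 3).
Answer: det⊕(W) = 92; verdict: NONSINGULAR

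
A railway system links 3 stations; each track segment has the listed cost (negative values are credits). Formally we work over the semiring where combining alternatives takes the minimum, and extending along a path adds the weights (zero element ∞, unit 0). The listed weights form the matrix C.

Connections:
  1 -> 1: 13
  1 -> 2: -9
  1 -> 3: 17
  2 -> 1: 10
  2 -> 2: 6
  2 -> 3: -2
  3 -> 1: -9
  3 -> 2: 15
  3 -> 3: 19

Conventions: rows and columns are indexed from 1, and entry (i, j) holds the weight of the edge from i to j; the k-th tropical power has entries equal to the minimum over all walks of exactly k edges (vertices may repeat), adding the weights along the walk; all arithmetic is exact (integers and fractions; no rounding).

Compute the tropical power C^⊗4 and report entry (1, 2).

C^⊗2:
  [1, -3, -11]
  [-11, 1, 4]
  [4, -18, 8]
C^⊗3:
  [-20, -8, -5]
  [-5, -20, -1]
  [-8, -12, -20]
C^⊗4:
  [-14, -29, -10]
  [-10, -14, -22]
  [-29, -17, -14]
Key observation: the optimum is the walk 1->2->3->1->2, with weight (-9) + (-2) + (-9) + (-9) = -29.
Optimal value attained by: walk 1->2->3->1->2.
Answer: (C^⊗4)[1][2] = -29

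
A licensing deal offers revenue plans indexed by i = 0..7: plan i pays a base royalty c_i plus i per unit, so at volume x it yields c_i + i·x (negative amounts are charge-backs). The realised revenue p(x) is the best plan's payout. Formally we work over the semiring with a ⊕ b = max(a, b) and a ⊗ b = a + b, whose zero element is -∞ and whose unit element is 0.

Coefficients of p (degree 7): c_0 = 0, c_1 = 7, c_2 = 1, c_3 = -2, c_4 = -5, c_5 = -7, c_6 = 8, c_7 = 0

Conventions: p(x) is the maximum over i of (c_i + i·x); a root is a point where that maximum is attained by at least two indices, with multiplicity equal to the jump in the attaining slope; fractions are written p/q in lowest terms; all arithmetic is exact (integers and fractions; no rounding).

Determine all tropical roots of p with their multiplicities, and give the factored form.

hull edge (i=0, c=0) to (i=1, c=7): slope 7, span 1
hull edge (i=1, c=7) to (i=6, c=8): slope 1/5, span 5
hull edge (i=6, c=8) to (i=7, c=0): slope -8, span 1
Factored form: p(x) = 0 ⊗ (x ⊕ (-7)) ⊗ (x ⊕ (-1/5)) ⊗ (x ⊕ (-1/5)) ⊗ (x ⊕ (-1/5)) ⊗ (x ⊕ (-1/5)) ⊗ (x ⊕ (-1/5)) ⊗ (x ⊕ 8)
Answer: roots = -7 (mult 1), -1/5 (mult 5), 8 (mult 1)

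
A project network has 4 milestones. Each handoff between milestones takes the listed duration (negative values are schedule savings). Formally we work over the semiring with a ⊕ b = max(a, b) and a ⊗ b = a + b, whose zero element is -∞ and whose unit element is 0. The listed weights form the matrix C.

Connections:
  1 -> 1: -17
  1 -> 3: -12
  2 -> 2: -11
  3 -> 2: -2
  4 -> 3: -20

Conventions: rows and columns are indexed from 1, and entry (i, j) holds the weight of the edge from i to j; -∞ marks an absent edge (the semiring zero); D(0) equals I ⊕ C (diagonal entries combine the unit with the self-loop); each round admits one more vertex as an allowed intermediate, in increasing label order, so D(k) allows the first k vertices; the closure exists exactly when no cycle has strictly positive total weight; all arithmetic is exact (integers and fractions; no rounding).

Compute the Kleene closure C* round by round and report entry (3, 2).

D(0):
  [0, -∞, -12, -∞]
  [-∞, 0, -∞, -∞]
  [-∞, -2, 0, -∞]
  [-∞, -∞, -20, 0]
D(1):
  [0, -∞, -12, -∞]
  [-∞, 0, -∞, -∞]
  [-∞, -2, 0, -∞]
  [-∞, -∞, -20, 0]
D(2):
  [0, -∞, -12, -∞]
  [-∞, 0, -∞, -∞]
  [-∞, -2, 0, -∞]
  [-∞, -∞, -20, 0]
D(3):
  [0, -14, -12, -∞]
  [-∞, 0, -∞, -∞]
  [-∞, -2, 0, -∞]
  [-∞, -22, -20, 0]
D(4):
  [0, -14, -12, -∞]
  [-∞, 0, -∞, -∞]
  [-∞, -2, 0, -∞]
  [-∞, -22, -20, 0]
Answer: C*[3][2] = -2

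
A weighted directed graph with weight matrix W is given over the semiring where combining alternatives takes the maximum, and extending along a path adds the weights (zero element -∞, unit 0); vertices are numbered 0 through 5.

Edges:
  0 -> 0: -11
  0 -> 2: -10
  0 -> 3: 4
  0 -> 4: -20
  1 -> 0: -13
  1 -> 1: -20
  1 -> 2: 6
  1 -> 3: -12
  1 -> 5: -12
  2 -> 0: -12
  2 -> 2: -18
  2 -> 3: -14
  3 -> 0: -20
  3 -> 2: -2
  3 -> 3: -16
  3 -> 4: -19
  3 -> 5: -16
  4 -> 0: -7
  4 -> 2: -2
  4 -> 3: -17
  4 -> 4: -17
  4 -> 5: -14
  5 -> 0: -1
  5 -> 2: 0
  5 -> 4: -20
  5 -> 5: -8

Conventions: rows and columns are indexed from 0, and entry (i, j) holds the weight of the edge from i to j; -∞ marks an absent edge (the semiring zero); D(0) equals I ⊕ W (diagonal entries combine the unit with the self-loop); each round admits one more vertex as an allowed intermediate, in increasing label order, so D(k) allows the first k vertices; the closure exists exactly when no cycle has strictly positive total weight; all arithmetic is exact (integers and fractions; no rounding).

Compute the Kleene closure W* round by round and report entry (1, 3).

D(0):
  [0, -∞, -10, 4, -20, -∞]
  [-13, 0, 6, -12, -∞, -12]
  [-12, -∞, 0, -14, -∞, -∞]
  [-20, -∞, -2, 0, -19, -16]
  [-7, -∞, -2, -17, 0, -14]
  [-1, -∞, 0, -∞, -20, 0]
D(1):
  [0, -∞, -10, 4, -20, -∞]
  [-13, 0, 6, -9, -33, -12]
  [-12, -∞, 0, -8, -32, -∞]
  [-20, -∞, -2, 0, -19, -16]
  [-7, -∞, -2, -3, 0, -14]
  [-1, -∞, 0, 3, -20, 0]
D(2):
  [0, -∞, -10, 4, -20, -∞]
  [-13, 0, 6, -9, -33, -12]
  [-12, -∞, 0, -8, -32, -∞]
  [-20, -∞, -2, 0, -19, -16]
  [-7, -∞, -2, -3, 0, -14]
  [-1, -∞, 0, 3, -20, 0]
D(3):
  [0, -∞, -10, 4, -20, -∞]
  [-6, 0, 6, -2, -26, -12]
  [-12, -∞, 0, -8, -32, -∞]
  [-14, -∞, -2, 0, -19, -16]
  [-7, -∞, -2, -3, 0, -14]
  [-1, -∞, 0, 3, -20, 0]
D(4):
  [0, -∞, 2, 4, -15, -12]
  [-6, 0, 6, -2, -21, -12]
  [-12, -∞, 0, -8, -27, -24]
  [-14, -∞, -2, 0, -19, -16]
  [-7, -∞, -2, -3, 0, -14]
  [-1, -∞, 1, 3, -16, 0]
D(5):
  [0, -∞, 2, 4, -15, -12]
  [-6, 0, 6, -2, -21, -12]
  [-12, -∞, 0, -8, -27, -24]
  [-14, -∞, -2, 0, -19, -16]
  [-7, -∞, -2, -3, 0, -14]
  [-1, -∞, 1, 3, -16, 0]
D(6):
  [0, -∞, 2, 4, -15, -12]
  [-6, 0, 6, -2, -21, -12]
  [-12, -∞, 0, -8, -27, -24]
  [-14, -∞, -2, 0, -19, -16]
  [-7, -∞, -2, -3, 0, -14]
  [-1, -∞, 1, 3, -16, 0]
Answer: W*[1][3] = -2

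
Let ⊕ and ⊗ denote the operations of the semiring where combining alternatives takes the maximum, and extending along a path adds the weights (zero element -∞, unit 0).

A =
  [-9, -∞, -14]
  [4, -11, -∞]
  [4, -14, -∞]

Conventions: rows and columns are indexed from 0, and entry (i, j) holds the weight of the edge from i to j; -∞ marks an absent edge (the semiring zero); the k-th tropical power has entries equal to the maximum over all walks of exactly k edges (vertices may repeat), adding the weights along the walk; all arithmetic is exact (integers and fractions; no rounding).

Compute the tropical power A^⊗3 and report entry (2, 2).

A^⊗2:
  [-10, -28, -23]
  [-5, -22, -10]
  [-5, -25, -10]
A^⊗3:
  [-19, -37, -24]
  [-6, -24, -19]
  [-6, -24, -19]
Key observation: the optimum is the walk 2->0->0->2, with weight 4 + (-9) + (-14) = -19.
Optimal value attained by: walk 2->0->0->2.
Answer: (A^⊗3)[2][2] = -19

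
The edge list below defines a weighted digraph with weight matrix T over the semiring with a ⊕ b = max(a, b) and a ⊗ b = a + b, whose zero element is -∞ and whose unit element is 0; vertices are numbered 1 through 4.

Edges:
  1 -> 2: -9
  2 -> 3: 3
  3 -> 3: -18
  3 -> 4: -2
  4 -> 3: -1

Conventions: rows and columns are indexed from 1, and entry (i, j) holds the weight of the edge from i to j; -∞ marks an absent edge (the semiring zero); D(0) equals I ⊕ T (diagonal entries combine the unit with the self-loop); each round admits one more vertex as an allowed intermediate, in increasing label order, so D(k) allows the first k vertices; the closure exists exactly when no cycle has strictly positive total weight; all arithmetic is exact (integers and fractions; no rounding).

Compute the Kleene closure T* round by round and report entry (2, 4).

D(0):
  [0, -9, -∞, -∞]
  [-∞, 0, 3, -∞]
  [-∞, -∞, 0, -2]
  [-∞, -∞, -1, 0]
D(1):
  [0, -9, -∞, -∞]
  [-∞, 0, 3, -∞]
  [-∞, -∞, 0, -2]
  [-∞, -∞, -1, 0]
D(2):
  [0, -9, -6, -∞]
  [-∞, 0, 3, -∞]
  [-∞, -∞, 0, -2]
  [-∞, -∞, -1, 0]
D(3):
  [0, -9, -6, -8]
  [-∞, 0, 3, 1]
  [-∞, -∞, 0, -2]
  [-∞, -∞, -1, 0]
D(4):
  [0, -9, -6, -8]
  [-∞, 0, 3, 1]
  [-∞, -∞, 0, -2]
  [-∞, -∞, -1, 0]
Answer: T*[2][4] = 1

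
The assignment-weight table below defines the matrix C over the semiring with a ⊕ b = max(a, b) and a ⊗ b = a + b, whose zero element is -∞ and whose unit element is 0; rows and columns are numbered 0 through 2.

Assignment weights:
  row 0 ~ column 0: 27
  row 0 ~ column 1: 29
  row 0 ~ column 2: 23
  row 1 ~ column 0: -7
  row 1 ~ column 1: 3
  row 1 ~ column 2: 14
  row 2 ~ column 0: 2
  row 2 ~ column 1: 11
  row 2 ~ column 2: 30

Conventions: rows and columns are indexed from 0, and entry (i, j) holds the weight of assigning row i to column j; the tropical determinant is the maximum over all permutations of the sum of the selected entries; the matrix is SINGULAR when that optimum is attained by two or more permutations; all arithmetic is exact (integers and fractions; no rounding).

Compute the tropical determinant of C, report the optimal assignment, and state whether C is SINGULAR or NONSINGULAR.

σ = (0, 1, 2): 27 + 3 + 30 = 60
σ = (0, 2, 1): 27 + 14 + 11 = 52
σ = (1, 0, 2): 29 + (-7) + 30 = 52
σ = (1, 2, 0): 29 + 14 + 2 = 45
σ = (2, 0, 1): 23 + (-7) + 11 = 27
σ = (2, 1, 0): 23 + 3 + 2 = 28
Optimal value attained by: σ = (0, 1, 2).
Answer: det⊕(C) = 60; verdict: NONSINGULAR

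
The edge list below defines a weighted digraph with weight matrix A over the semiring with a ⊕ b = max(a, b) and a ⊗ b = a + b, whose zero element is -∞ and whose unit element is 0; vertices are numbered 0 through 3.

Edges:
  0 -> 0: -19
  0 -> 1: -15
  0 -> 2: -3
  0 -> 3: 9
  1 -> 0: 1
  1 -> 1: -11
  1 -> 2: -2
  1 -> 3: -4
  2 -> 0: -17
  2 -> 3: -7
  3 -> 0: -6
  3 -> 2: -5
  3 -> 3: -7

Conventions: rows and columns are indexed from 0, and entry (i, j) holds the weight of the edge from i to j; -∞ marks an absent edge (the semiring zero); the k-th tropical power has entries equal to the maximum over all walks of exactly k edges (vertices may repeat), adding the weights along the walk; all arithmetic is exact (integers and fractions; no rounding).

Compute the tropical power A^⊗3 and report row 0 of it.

A^⊗2:
  [3, -26, 4, 2]
  [-10, -14, -2, 10]
  [-13, -32, -12, -8]
  [-13, -21, -9, 3]
A^⊗3:
  [-4, -12, 0, 12]
  [4, -25, 5, 3]
  [-14, -28, -13, -4]
  [-3, -28, -2, -4]
Answer: row 0 of A^⊗3 = [-4, -12, 0, 12]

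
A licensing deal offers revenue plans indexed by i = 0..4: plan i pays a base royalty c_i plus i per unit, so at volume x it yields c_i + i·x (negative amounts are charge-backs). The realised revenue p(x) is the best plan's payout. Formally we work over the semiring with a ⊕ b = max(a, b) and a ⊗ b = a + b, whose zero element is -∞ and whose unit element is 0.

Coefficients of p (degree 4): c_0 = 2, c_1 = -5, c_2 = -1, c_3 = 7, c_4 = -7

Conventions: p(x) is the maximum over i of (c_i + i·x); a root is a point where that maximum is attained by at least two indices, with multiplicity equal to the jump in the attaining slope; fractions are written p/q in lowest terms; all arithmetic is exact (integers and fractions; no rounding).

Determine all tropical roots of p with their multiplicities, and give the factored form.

hull edge (i=0, c=2) to (i=3, c=7): slope 5/3, span 3
hull edge (i=3, c=7) to (i=4, c=-7): slope -14, span 1
Factored form: p(x) = -7 ⊗ (x ⊕ (-5/3)) ⊗ (x ⊕ (-5/3)) ⊗ (x ⊕ (-5/3)) ⊗ (x ⊕ 14)
Answer: roots = -5/3 (mult 3), 14 (mult 1)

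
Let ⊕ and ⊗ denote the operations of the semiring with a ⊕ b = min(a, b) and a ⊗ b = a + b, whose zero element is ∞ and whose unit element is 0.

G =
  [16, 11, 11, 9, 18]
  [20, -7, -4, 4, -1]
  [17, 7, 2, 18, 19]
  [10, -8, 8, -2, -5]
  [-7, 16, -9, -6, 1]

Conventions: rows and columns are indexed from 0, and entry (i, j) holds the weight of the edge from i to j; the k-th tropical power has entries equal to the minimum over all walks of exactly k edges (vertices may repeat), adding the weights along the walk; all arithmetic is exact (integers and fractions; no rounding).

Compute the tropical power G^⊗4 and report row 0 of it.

G^⊗2:
  [11, 1, 7, 7, 4]
  [-8, -14, -11, -7, -8]
  [12, 0, 3, 11, 6]
  [-12, -15, -14, -11, -9]
  [-6, -14, -8, -8, -11]
G^⊗3:
  [-3, -6, -5, -2, 0]
  [-15, -21, -18, -14, -15]
  [-1, -7, -4, 0, -1]
  [-16, -22, -19, -15, -16]
  [-18, -21, -20, -17, -15]
G^⊗4:
  [-7, -13, -10, -6, -7]
  [-22, -28, -25, -21, -22]
  [-8, -14, -11, -7, -8]
  [-23, -29, -26, -22, -23]
  [-22, -28, -25, -21, -22]
Answer: row 0 of G^⊗4 = [-7, -13, -10, -6, -7]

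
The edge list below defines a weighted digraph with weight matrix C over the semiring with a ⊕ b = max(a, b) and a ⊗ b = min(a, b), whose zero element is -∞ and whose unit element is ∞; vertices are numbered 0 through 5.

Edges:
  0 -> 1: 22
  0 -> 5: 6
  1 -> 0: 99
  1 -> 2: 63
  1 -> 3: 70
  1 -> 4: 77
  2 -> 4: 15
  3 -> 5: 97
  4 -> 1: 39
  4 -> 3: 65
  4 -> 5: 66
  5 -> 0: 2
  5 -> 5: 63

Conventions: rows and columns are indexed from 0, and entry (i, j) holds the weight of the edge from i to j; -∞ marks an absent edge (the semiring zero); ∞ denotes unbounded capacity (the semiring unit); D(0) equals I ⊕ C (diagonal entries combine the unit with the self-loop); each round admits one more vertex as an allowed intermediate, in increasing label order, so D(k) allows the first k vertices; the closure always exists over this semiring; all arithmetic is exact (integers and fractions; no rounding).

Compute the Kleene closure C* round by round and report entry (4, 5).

D(0):
  [∞, 22, -∞, -∞, -∞, 6]
  [99, ∞, 63, 70, 77, -∞]
  [-∞, -∞, ∞, -∞, 15, -∞]
  [-∞, -∞, -∞, ∞, -∞, 97]
  [-∞, 39, -∞, 65, ∞, 66]
  [2, -∞, -∞, -∞, -∞, ∞]
D(1):
  [∞, 22, -∞, -∞, -∞, 6]
  [99, ∞, 63, 70, 77, 6]
  [-∞, -∞, ∞, -∞, 15, -∞]
  [-∞, -∞, -∞, ∞, -∞, 97]
  [-∞, 39, -∞, 65, ∞, 66]
  [2, 2, -∞, -∞, -∞, ∞]
D(2):
  [∞, 22, 22, 22, 22, 6]
  [99, ∞, 63, 70, 77, 6]
  [-∞, -∞, ∞, -∞, 15, -∞]
  [-∞, -∞, -∞, ∞, -∞, 97]
  [39, 39, 39, 65, ∞, 66]
  [2, 2, 2, 2, 2, ∞]
D(3):
  [∞, 22, 22, 22, 22, 6]
  [99, ∞, 63, 70, 77, 6]
  [-∞, -∞, ∞, -∞, 15, -∞]
  [-∞, -∞, -∞, ∞, -∞, 97]
  [39, 39, 39, 65, ∞, 66]
  [2, 2, 2, 2, 2, ∞]
D(4):
  [∞, 22, 22, 22, 22, 22]
  [99, ∞, 63, 70, 77, 70]
  [-∞, -∞, ∞, -∞, 15, -∞]
  [-∞, -∞, -∞, ∞, -∞, 97]
  [39, 39, 39, 65, ∞, 66]
  [2, 2, 2, 2, 2, ∞]
D(5):
  [∞, 22, 22, 22, 22, 22]
  [99, ∞, 63, 70, 77, 70]
  [15, 15, ∞, 15, 15, 15]
  [-∞, -∞, -∞, ∞, -∞, 97]
  [39, 39, 39, 65, ∞, 66]
  [2, 2, 2, 2, 2, ∞]
D(6):
  [∞, 22, 22, 22, 22, 22]
  [99, ∞, 63, 70, 77, 70]
  [15, 15, ∞, 15, 15, 15]
  [2, 2, 2, ∞, 2, 97]
  [39, 39, 39, 65, ∞, 66]
  [2, 2, 2, 2, 2, ∞]
Answer: C*[4][5] = 66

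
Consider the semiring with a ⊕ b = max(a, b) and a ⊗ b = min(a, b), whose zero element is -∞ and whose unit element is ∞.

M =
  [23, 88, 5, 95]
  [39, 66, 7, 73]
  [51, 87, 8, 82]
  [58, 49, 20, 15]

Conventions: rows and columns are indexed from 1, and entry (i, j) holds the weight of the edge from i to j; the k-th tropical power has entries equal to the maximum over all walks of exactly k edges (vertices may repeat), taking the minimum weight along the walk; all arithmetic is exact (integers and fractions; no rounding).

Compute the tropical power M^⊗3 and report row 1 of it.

M^⊗2:
  [58, 66, 20, 73]
  [58, 66, 20, 66]
  [58, 66, 20, 73]
  [39, 58, 15, 58]
M^⊗3:
  [58, 66, 20, 66]
  [58, 66, 20, 66]
  [58, 66, 20, 66]
  [58, 58, 20, 58]
Answer: row 1 of M^⊗3 = [58, 66, 20, 66]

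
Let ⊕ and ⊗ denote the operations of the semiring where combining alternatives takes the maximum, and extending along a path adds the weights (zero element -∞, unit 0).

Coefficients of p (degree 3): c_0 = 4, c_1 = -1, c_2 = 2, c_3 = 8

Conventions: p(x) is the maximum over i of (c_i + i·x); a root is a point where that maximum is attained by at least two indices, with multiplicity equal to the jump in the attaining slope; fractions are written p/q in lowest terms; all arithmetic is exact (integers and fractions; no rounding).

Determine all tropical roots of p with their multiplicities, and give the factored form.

hull edge (i=0, c=4) to (i=3, c=8): slope 4/3, span 3
Factored form: p(x) = 8 ⊗ (x ⊕ (-4/3)) ⊗ (x ⊕ (-4/3)) ⊗ (x ⊕ (-4/3))
Answer: roots = -4/3 (mult 3)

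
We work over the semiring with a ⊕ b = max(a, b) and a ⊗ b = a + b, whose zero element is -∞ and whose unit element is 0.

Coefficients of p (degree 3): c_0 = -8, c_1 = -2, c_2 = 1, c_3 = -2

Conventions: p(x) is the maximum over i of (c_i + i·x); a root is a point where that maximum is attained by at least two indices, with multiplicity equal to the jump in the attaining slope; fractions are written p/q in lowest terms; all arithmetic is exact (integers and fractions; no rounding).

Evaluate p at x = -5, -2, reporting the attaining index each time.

p(-5) = max(-8+0·(-5)=-8, -2+1·(-5)=-7, 1+2·(-5)=-9, -2+3·(-5)=-17) = -7 (attained by i=1)
p(-2) = max(-8+0·(-2)=-8, -2+1·(-2)=-4, 1+2·(-2)=-3, -2+3·(-2)=-8) = -3 (attained by i=2)
Answer: p(-5) = -7; p(-2) = -3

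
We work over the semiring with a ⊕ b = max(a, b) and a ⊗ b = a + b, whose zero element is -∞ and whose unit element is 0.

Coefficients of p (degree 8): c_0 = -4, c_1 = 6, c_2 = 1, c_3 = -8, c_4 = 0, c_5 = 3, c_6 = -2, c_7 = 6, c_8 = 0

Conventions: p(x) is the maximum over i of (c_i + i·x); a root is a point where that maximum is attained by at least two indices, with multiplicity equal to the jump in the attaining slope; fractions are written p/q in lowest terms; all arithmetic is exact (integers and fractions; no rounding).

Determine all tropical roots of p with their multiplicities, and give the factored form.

hull edge (i=0, c=-4) to (i=1, c=6): slope 10, span 1
hull edge (i=1, c=6) to (i=7, c=6): slope 0, span 6
hull edge (i=7, c=6) to (i=8, c=0): slope -6, span 1
Factored form: p(x) = 0 ⊗ (x ⊕ (-10)) ⊗ (x ⊕ 0) ⊗ (x ⊕ 0) ⊗ (x ⊕ 0) ⊗ (x ⊕ 0) ⊗ (x ⊕ 0) ⊗ (x ⊕ 0) ⊗ (x ⊕ 6)
Answer: roots = -10 (mult 1), 0 (mult 6), 6 (mult 1)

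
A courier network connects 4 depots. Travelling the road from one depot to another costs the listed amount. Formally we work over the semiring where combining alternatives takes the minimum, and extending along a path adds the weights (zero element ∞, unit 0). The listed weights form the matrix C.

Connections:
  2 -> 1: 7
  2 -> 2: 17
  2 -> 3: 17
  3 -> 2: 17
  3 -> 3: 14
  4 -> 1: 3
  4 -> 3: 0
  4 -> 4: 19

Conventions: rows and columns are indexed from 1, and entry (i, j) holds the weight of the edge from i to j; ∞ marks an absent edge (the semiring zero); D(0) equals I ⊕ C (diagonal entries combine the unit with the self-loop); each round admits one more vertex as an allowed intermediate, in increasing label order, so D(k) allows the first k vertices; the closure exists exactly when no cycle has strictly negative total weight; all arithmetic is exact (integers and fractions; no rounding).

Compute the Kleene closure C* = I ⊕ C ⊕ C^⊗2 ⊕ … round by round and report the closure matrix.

D(0):
  [0, ∞, ∞, ∞]
  [7, 0, 17, ∞]
  [∞, 17, 0, ∞]
  [3, ∞, 0, 0]
D(1):
  [0, ∞, ∞, ∞]
  [7, 0, 17, ∞]
  [∞, 17, 0, ∞]
  [3, ∞, 0, 0]
D(2):
  [0, ∞, ∞, ∞]
  [7, 0, 17, ∞]
  [24, 17, 0, ∞]
  [3, ∞, 0, 0]
D(3):
  [0, ∞, ∞, ∞]
  [7, 0, 17, ∞]
  [24, 17, 0, ∞]
  [3, 17, 0, 0]
D(4):
  [0, ∞, ∞, ∞]
  [7, 0, 17, ∞]
  [24, 17, 0, ∞]
  [3, 17, 0, 0]
Answer: C* = [[0, ∞, ∞, ∞], [7, 0, 17, ∞], [24, 17, 0, ∞], [3, 17, 0, 0]]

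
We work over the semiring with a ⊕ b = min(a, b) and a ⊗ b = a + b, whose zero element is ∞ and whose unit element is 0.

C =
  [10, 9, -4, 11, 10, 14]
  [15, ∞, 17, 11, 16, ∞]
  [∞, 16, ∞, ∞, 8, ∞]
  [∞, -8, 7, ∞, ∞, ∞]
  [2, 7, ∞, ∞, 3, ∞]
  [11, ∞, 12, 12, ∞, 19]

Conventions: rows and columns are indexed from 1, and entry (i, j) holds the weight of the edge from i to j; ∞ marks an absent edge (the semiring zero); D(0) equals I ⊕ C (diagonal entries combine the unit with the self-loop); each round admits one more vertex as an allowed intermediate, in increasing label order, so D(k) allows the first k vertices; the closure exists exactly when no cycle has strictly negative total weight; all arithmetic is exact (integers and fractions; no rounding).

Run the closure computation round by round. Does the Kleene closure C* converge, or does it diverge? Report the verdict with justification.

D(0):
  [0, 9, -4, 11, 10, 14]
  [15, 0, 17, 11, 16, ∞]
  [∞, 16, 0, ∞, 8, ∞]
  [∞, -8, 7, 0, ∞, ∞]
  [2, 7, ∞, ∞, 0, ∞]
  [11, ∞, 12, 12, ∞, 0]
D(1):
  [0, 9, -4, 11, 10, 14]
  [15, 0, 11, 11, 16, 29]
  [∞, 16, 0, ∞, 8, ∞]
  [∞, -8, 7, 0, ∞, ∞]
  [2, 7, -2, 13, 0, 16]
  [11, 20, 7, 12, 21, 0]
D(2):
  [0, 9, -4, 11, 10, 14]
  [15, 0, 11, 11, 16, 29]
  [31, 16, 0, 27, 8, 45]
  [7, -8, 3, 0, 8, 21]
  [2, 7, -2, 13, 0, 16]
  [11, 20, 7, 12, 21, 0]
D(3):
  [0, 9, -4, 11, 4, 14]
  [15, 0, 11, 11, 16, 29]
  [31, 16, 0, 27, 8, 45]
  [7, -8, 3, 0, 8, 21]
  [2, 7, -2, 13, 0, 16]
  [11, 20, 7, 12, 15, 0]
D(4):
  [0, 3, -4, 11, 4, 14]
  [15, 0, 11, 11, 16, 29]
  [31, 16, 0, 27, 8, 45]
  [7, -8, 3, 0, 8, 21]
  [2, 5, -2, 13, 0, 16]
  [11, 4, 7, 12, 15, 0]
D(5):
  [0, 3, -4, 11, 4, 14]
  [15, 0, 11, 11, 16, 29]
  [10, 13, 0, 21, 8, 24]
  [7, -8, 3, 0, 8, 21]
  [2, 5, -2, 13, 0, 16]
  [11, 4, 7, 12, 15, 0]
D(6):
  [0, 3, -4, 11, 4, 14]
  [15, 0, 11, 11, 16, 29]
  [10, 13, 0, 21, 8, 24]
  [7, -8, 3, 0, 8, 21]
  [2, 5, -2, 13, 0, 16]
  [11, 4, 7, 12, 15, 0]
Key observation: every diagonal entry stays at the unit through all rounds, so no improving cycle exists.
Answer: CONVERGES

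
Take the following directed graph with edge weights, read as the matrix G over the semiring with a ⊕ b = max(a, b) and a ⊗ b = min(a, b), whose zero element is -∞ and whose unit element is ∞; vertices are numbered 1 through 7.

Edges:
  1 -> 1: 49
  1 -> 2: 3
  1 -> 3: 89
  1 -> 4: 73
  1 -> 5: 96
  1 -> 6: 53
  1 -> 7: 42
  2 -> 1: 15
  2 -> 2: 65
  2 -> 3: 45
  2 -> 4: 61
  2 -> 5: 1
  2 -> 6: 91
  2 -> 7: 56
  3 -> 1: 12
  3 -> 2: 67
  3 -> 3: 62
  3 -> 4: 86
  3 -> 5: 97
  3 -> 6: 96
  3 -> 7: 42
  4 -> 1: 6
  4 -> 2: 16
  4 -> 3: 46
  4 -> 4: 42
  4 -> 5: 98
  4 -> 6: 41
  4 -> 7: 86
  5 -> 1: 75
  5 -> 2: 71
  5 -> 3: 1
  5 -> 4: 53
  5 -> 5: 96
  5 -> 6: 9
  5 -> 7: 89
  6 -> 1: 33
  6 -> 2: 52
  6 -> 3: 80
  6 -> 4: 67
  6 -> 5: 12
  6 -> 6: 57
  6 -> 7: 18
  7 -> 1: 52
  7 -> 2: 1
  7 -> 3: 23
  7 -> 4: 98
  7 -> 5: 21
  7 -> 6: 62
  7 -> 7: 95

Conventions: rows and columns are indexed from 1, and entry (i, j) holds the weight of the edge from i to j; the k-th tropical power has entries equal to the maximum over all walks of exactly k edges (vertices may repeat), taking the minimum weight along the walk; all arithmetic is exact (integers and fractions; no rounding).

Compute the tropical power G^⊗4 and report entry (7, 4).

G^⊗2:
  [75, 71, 62, 86, 96, 89, 89]
  [52, 65, 80, 67, 61, 65, 61]
  [75, 71, 80, 67, 96, 67, 89]
  [75, 71, 46, 86, 96, 62, 89]
  [75, 71, 75, 89, 96, 71, 89]
  [33, 67, 62, 80, 80, 80, 67]
  [52, 52, 62, 95, 98, 62, 95]
G^⊗3:
  [75, 71, 80, 89, 96, 71, 89]
  [61, 67, 65, 80, 80, 80, 67]
  [75, 71, 75, 89, 96, 80, 89]
  [75, 71, 75, 89, 96, 71, 89]
  [75, 71, 75, 89, 96, 75, 89]
  [75, 71, 80, 67, 80, 67, 80]
  [75, 71, 62, 95, 96, 62, 95]
G^⊗4:
  [75, 71, 75, 89, 96, 80, 89]
  [75, 71, 80, 67, 80, 67, 80]
  [75, 71, 80, 89, 96, 75, 89]
  [75, 71, 75, 89, 96, 75, 89]
  [75, 71, 75, 89, 96, 75, 89]
  [75, 71, 75, 80, 80, 80, 80]
  [75, 71, 75, 95, 96, 71, 95]
Key observation: the optimum is the walk 7->7->7->7->4, with weight 95 min 95 min 95 min 98 = 95.
Optimal value attained by: walk 7->7->7->7->4.
Answer: (G^⊗4)[7][4] = 95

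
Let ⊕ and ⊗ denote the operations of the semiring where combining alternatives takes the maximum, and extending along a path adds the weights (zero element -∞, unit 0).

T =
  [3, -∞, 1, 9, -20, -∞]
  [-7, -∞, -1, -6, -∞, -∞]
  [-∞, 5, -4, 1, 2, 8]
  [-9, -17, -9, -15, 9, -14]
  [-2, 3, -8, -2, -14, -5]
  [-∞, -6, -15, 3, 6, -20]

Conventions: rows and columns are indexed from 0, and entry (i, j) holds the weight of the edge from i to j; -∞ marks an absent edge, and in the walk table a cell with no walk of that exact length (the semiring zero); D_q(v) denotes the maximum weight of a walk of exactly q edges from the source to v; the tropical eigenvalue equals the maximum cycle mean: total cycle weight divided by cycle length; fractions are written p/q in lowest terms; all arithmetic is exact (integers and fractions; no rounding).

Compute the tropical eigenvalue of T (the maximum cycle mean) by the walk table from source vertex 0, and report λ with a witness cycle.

q=0: [0, -∞, -∞, -∞, -∞, -∞]
q=1: [3, -∞, 1, 9, -20, -∞]
q=2: [6, 6, 4, 12, 18, 9]
q=3: [16, 21, 10, 16, 21, 13]
q=4: [19, 24, 20, 25, 25, 18]
q=5: [23, 28, 23, 28, 34, 28]
q=6: [32, 37, 27, 32, 37, 31]
Optimal cycle mean attained by: cycle 0->3->4->0, total 9 + 9 + (-2), length 3.
Answer: λ = 16/3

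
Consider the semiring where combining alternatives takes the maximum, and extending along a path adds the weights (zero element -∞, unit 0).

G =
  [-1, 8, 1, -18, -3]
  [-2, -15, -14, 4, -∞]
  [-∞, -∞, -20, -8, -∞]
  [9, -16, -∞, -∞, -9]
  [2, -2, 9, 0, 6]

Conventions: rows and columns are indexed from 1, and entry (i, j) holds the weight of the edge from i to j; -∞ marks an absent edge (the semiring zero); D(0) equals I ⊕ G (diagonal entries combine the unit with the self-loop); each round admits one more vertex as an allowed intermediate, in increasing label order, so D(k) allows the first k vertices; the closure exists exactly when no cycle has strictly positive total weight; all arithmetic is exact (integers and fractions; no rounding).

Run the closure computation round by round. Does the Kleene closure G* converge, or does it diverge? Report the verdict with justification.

Detection: at round 0, diagonal entry (5, 5) turns strictly positive.
Key observation: the cycle 5->5 has total weight 6, which is strictly positive.
Answer: DIVERGES — positive cycle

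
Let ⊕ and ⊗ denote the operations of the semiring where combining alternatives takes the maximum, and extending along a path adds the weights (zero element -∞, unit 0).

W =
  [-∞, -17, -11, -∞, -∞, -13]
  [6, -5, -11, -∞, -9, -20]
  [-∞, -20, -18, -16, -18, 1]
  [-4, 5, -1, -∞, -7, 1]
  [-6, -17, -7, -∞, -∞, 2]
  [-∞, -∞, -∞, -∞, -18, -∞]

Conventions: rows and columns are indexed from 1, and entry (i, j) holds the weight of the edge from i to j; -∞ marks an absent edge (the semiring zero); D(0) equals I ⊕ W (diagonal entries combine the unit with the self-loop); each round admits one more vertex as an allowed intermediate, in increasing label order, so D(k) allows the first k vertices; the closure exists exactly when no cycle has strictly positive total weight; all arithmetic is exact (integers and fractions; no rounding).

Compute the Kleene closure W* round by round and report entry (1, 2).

D(0):
  [0, -17, -11, -∞, -∞, -13]
  [6, 0, -11, -∞, -9, -20]
  [-∞, -20, 0, -16, -18, 1]
  [-4, 5, -1, 0, -7, 1]
  [-6, -17, -7, -∞, 0, 2]
  [-∞, -∞, -∞, -∞, -18, 0]
D(1):
  [0, -17, -11, -∞, -∞, -13]
  [6, 0, -5, -∞, -9, -7]
  [-∞, -20, 0, -16, -18, 1]
  [-4, 5, -1, 0, -7, 1]
  [-6, -17, -7, -∞, 0, 2]
  [-∞, -∞, -∞, -∞, -18, 0]
D(2):
  [0, -17, -11, -∞, -26, -13]
  [6, 0, -5, -∞, -9, -7]
  [-14, -20, 0, -16, -18, 1]
  [11, 5, 0, 0, -4, 1]
  [-6, -17, -7, -∞, 0, 2]
  [-∞, -∞, -∞, -∞, -18, 0]
D(3):
  [0, -17, -11, -27, -26, -10]
  [6, 0, -5, -21, -9, -4]
  [-14, -20, 0, -16, -18, 1]
  [11, 5, 0, 0, -4, 1]
  [-6, -17, -7, -23, 0, 2]
  [-∞, -∞, -∞, -∞, -18, 0]
D(4):
  [0, -17, -11, -27, -26, -10]
  [6, 0, -5, -21, -9, -4]
  [-5, -11, 0, -16, -18, 1]
  [11, 5, 0, 0, -4, 1]
  [-6, -17, -7, -23, 0, 2]
  [-∞, -∞, -∞, -∞, -18, 0]
D(5):
  [0, -17, -11, -27, -26, -10]
  [6, 0, -5, -21, -9, -4]
  [-5, -11, 0, -16, -18, 1]
  [11, 5, 0, 0, -4, 1]
  [-6, -17, -7, -23, 0, 2]
  [-24, -35, -25, -41, -18, 0]
D(6):
  [0, -17, -11, -27, -26, -10]
  [6, 0, -5, -21, -9, -4]
  [-5, -11, 0, -16, -17, 1]
  [11, 5, 0, 0, -4, 1]
  [-6, -17, -7, -23, 0, 2]
  [-24, -35, -25, -41, -18, 0]
Answer: W*[1][2] = -17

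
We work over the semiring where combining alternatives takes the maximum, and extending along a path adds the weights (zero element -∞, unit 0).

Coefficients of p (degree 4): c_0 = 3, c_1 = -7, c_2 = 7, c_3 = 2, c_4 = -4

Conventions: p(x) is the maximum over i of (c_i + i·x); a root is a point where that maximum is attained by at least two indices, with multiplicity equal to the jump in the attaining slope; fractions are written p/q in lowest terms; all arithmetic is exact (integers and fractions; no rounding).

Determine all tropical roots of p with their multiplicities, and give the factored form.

hull edge (i=0, c=3) to (i=2, c=7): slope 2, span 2
hull edge (i=2, c=7) to (i=3, c=2): slope -5, span 1
hull edge (i=3, c=2) to (i=4, c=-4): slope -6, span 1
Factored form: p(x) = -4 ⊗ (x ⊕ (-2)) ⊗ (x ⊕ (-2)) ⊗ (x ⊕ 5) ⊗ (x ⊕ 6)
Answer: roots = -2 (mult 2), 5 (mult 1), 6 (mult 1)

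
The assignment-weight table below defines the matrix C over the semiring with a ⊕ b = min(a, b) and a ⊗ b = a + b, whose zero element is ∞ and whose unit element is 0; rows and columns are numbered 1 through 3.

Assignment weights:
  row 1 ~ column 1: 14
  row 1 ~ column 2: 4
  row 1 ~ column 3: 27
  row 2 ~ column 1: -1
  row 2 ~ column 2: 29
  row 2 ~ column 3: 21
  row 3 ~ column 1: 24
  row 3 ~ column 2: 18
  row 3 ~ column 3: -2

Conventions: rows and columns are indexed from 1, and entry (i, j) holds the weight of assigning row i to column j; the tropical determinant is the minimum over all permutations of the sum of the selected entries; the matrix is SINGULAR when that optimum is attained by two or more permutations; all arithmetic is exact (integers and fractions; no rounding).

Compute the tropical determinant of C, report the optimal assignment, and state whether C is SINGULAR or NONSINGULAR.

σ = (1, 2, 3): 14 + 29 + (-2) = 41
σ = (1, 3, 2): 14 + 21 + 18 = 53
σ = (2, 1, 3): 4 + (-1) + (-2) = 1
σ = (2, 3, 1): 4 + 21 + 24 = 49
σ = (3, 1, 2): 27 + (-1) + 18 = 44
σ = (3, 2, 1): 27 + 29 + 24 = 80
Optimal value attained by: σ = (2, 1, 3).
Answer: det⊕(C) = 1; verdict: NONSINGULAR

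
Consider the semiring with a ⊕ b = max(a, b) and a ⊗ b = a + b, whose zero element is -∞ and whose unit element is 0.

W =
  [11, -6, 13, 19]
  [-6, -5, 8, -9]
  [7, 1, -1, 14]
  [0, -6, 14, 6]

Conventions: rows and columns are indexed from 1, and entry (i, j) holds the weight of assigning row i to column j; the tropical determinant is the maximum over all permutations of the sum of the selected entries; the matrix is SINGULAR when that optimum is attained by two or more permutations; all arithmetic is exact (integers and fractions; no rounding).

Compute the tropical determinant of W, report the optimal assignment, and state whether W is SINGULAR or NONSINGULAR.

σ = (1, 2, 3, 4): 11 + (-5) + (-1) + 6 = 11
σ = (1, 2, 4, 3): 11 + (-5) + 14 + 14 = 34
σ = (1, 3, 2, 4): 11 + 8 + 1 + 6 = 26
σ = (1, 3, 4, 2): 11 + 8 + 14 + (-6) = 27
σ = (1, 4, 2, 3): 11 + (-9) + 1 + 14 = 17
σ = (1, 4, 3, 2): 11 + (-9) + (-1) + (-6) = -5
σ = (2, 1, 3, 4): (-6) + (-6) + (-1) + 6 = -7
σ = (2, 1, 4, 3): (-6) + (-6) + 14 + 14 = 16
σ = (2, 3, 1, 4): (-6) + 8 + 7 + 6 = 15
σ = (2, 3, 4, 1): (-6) + 8 + 14 + 0 = 16
σ = (2, 4, 1, 3): (-6) + (-9) + 7 + 14 = 6
σ = (2, 4, 3, 1): (-6) + (-9) + (-1) + 0 = -16
σ = (3, 1, 2, 4): 13 + (-6) + 1 + 6 = 14
σ = (3, 1, 4, 2): 13 + (-6) + 14 + (-6) = 15
σ = (3, 2, 1, 4): 13 + (-5) + 7 + 6 = 21
σ = (3, 2, 4, 1): 13 + (-5) + 14 + 0 = 22
σ = (3, 4, 1, 2): 13 + (-9) + 7 + (-6) = 5
σ = (3, 4, 2, 1): 13 + (-9) + 1 + 0 = 5
σ = (4, 1, 2, 3): 19 + (-6) + 1 + 14 = 28
σ = (4, 1, 3, 2): 19 + (-6) + (-1) + (-6) = 6
σ = (4, 2, 1, 3): 19 + (-5) + 7 + 14 = 35
σ = (4, 2, 3, 1): 19 + (-5) + (-1) + 0 = 13
σ = (4, 3, 1, 2): 19 + 8 + 7 + (-6) = 28
σ = (4, 3, 2, 1): 19 + 8 + 1 + 0 = 28
Optimal value attained by: σ = (4, 2, 1, 3).
Answer: det⊕(W) = 35; verdict: NONSINGULAR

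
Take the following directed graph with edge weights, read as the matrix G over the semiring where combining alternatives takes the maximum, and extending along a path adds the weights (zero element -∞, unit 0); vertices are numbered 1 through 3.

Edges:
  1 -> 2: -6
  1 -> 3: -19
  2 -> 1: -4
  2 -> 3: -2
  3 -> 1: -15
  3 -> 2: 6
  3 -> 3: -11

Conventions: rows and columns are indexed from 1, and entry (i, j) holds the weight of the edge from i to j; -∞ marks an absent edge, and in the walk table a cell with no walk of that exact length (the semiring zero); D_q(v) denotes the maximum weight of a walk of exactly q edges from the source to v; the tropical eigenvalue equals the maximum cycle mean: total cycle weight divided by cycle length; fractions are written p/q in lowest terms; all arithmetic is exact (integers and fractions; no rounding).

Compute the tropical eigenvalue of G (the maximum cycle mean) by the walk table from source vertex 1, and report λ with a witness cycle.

q=0: [0, -∞, -∞]
q=1: [-∞, -6, -19]
q=2: [-10, -13, -8]
q=3: [-17, -2, -15]
Optimal cycle mean attained by: cycle 2->3->2, total (-2) + 6, length 2.
Answer: λ = 2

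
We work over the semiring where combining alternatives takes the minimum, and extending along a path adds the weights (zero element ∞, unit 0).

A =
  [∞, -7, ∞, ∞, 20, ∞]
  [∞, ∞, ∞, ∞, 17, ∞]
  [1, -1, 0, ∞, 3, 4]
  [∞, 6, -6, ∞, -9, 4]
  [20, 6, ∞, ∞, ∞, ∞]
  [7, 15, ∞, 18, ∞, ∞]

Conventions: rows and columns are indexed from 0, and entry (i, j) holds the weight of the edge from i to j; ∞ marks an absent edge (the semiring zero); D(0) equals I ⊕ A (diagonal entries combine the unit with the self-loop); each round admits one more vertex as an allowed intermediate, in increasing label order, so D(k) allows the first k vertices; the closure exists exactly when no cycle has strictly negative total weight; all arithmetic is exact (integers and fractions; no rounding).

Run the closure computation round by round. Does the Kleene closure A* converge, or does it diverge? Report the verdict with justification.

D(0):
  [0, -7, ∞, ∞, 20, ∞]
  [∞, 0, ∞, ∞, 17, ∞]
  [1, -1, 0, ∞, 3, 4]
  [∞, 6, -6, 0, -9, 4]
  [20, 6, ∞, ∞, 0, ∞]
  [7, 15, ∞, 18, ∞, 0]
D(1):
  [0, -7, ∞, ∞, 20, ∞]
  [∞, 0, ∞, ∞, 17, ∞]
  [1, -6, 0, ∞, 3, 4]
  [∞, 6, -6, 0, -9, 4]
  [20, 6, ∞, ∞, 0, ∞]
  [7, 0, ∞, 18, 27, 0]
D(2):
  [0, -7, ∞, ∞, 10, ∞]
  [∞, 0, ∞, ∞, 17, ∞]
  [1, -6, 0, ∞, 3, 4]
  [∞, 6, -6, 0, -9, 4]
  [20, 6, ∞, ∞, 0, ∞]
  [7, 0, ∞, 18, 17, 0]
D(3):
  [0, -7, ∞, ∞, 10, ∞]
  [∞, 0, ∞, ∞, 17, ∞]
  [1, -6, 0, ∞, 3, 4]
  [-5, -12, -6, 0, -9, -2]
  [20, 6, ∞, ∞, 0, ∞]
  [7, 0, ∞, 18, 17, 0]
D(4):
  [0, -7, ∞, ∞, 10, ∞]
  [∞, 0, ∞, ∞, 17, ∞]
  [1, -6, 0, ∞, 3, 4]
  [-5, -12, -6, 0, -9, -2]
  [20, 6, ∞, ∞, 0, ∞]
  [7, 0, 12, 18, 9, 0]
D(5):
  [0, -7, ∞, ∞, 10, ∞]
  [37, 0, ∞, ∞, 17, ∞]
  [1, -6, 0, ∞, 3, 4]
  [-5, -12, -6, 0, -9, -2]
  [20, 6, ∞, ∞, 0, ∞]
  [7, 0, 12, 18, 9, 0]
D(6):
  [0, -7, ∞, ∞, 10, ∞]
  [37, 0, ∞, ∞, 17, ∞]
  [1, -6, 0, 22, 3, 4]
  [-5, -12, -6, 0, -9, -2]
  [20, 6, ∞, ∞, 0, ∞]
  [7, 0, 12, 18, 9, 0]
Key observation: every diagonal entry stays at the unit through all rounds, so no improving cycle exists.
Answer: CONVERGES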